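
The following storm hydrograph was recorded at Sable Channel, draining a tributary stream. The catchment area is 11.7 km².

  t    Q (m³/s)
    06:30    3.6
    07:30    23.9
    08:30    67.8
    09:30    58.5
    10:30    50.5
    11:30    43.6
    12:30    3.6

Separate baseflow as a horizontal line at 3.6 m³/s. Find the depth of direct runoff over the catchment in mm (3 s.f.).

d ≈ 69.6 mm

Direct runoff: 0.0, 20.3, 64.2, 54.9, 46.9, 40.0, 0.0 m³/s; ΣQ_DR = 226.3 m³/s.
V = ΣQ_DR · Δt = 226.3 × 3600 s = 8.147 × 10^5 m³.
Over A = 11.7 km², depth = V / A = 69.6 mm.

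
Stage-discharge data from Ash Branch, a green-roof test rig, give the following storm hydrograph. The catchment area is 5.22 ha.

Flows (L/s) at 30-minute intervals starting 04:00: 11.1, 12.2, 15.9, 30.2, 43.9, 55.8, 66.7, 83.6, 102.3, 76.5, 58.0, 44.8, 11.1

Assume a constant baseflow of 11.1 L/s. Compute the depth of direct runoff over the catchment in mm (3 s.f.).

d ≈ 16.1 mm

Direct runoff: 0.0, 1.1, 4.8, 19.1, 32.8, 44.7, 55.6, 72.5, 91.2, 65.4, 46.9, 33.7, 0.0 L/s; ΣQ_DR = 467.8 L/s.
V = ΣQ_DR · Δt = 467.8 × 1800 s = 8.420 × 10^5 L.
Over A = 5.22 ha, depth = V / A = 16.1 mm.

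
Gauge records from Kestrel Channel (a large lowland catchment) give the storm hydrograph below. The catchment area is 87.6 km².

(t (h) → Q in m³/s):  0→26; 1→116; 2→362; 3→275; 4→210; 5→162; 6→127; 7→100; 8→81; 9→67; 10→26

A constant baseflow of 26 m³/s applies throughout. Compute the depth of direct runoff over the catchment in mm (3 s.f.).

d ≈ 52.0 mm

Direct runoff: 0.0, 90.0, 336.0, 249.0, 184.0, 136.0, 101.0, 74.0, 55.0, 41.0, 0.0 m³/s; ΣQ_DR = 1266 m³/s.
V = ΣQ_DR · Δt = 1266 × 3600 s = 4.558 × 10^6 m³.
Over A = 87.6 km², depth = V / A = 52.0 mm.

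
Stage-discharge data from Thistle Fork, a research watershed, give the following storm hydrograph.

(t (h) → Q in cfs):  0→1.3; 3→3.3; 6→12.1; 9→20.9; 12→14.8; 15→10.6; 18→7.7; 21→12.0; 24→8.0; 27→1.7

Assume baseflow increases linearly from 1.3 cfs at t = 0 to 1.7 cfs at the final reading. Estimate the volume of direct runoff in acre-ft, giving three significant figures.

V ≈ 19.2 acre-ft

Direct-runoff ordinates (Q − Q_b): 0.00, 1.96, 10.71, 19.47, 13.32, 9.08, 6.13, 10.39, 6.34, 0.00 cfs.
ΣQ_DR = 77.40 cfs.
With Δt = 3 h = 10800 s, V = ΣQ_DR · Δt = 77.40 × 10800 = 8.36 × 10^5 ft³ = 19.2 acre-ft.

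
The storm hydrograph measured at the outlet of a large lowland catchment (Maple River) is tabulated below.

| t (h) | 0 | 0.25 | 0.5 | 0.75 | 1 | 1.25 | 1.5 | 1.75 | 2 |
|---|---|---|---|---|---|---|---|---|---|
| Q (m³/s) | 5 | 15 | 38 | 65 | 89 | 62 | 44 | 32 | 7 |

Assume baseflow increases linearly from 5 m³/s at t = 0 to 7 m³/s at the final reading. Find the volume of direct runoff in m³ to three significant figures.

V ≈ 2.73 × 10^5 m³

Direct-runoff ordinates (Q − Q_b): 0.00, 9.75, 32.50, 59.25, 83.00, 55.75, 37.50, 25.25, 0.00 m³/s.
ΣQ_DR = 303.0 m³/s.
With Δt = 0.25 h = 900 s, V = ΣQ_DR · Δt = 303.0 × 900 = 2.73 × 10^5 m³.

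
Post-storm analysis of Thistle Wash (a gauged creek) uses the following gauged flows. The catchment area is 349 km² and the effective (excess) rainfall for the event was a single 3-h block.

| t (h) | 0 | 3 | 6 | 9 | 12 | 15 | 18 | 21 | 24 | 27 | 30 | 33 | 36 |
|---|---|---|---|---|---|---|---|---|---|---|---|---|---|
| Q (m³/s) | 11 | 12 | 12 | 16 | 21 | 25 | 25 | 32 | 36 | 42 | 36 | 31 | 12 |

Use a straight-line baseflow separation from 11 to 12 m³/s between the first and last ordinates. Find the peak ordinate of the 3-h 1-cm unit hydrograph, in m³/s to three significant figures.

U_p ≈ 60.5 m³/s

Direct runoff: 0.00, 0.92, 0.83, 4.75, 9.67, 13.58, 13.50, 20.42, 24.33, 30.25, 24.17, 19.08, 0.00 m³/s; ΣQ_DR = 161.5 m³/s, peak = 30.25 m³/s.
Runoff depth d = ΣQ_DR·Δt / A = 161.5 × 10800 / (349 km²) = 4.998 mm.
The 1-cm UH is the DRH scaled by (10 mm)/d, so U_p = 30.25 × 10/4.998 = 60.5 m³/s.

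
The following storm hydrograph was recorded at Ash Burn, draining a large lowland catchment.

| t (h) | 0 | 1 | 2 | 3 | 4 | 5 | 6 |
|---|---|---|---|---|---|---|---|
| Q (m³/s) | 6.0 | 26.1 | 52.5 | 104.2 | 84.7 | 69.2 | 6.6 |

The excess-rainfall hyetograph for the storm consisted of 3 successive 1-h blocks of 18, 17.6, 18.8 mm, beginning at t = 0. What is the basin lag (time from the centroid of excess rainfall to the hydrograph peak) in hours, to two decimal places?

t_L ≈ 1.49 h

Centroid of excess rainfall: t_c = Σ P_i·t̄_i / ΣP_i = 1.5147 h (block centres at 0.5, 1.5, 2.5 h).
Hydrograph peak occurs at t = 3 h, so basin lag t_L = 3 − 1.5147 = 1.49 h.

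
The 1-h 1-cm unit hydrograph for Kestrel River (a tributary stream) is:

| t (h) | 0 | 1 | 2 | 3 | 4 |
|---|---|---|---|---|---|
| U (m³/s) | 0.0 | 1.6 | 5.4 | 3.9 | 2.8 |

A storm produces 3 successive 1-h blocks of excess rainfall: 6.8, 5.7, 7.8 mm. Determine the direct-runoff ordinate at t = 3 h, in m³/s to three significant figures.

Q ≈ 6.98 m³/s

By discrete convolution, Q_j = Σ (P_i / 10 mm) · U_{j−i}.
At t = 3 h (j=3): Q = (6.8/10)·3.9 + (5.7/10)·5.4 + (7.8/10)·1.6 = 6.98 m³/s.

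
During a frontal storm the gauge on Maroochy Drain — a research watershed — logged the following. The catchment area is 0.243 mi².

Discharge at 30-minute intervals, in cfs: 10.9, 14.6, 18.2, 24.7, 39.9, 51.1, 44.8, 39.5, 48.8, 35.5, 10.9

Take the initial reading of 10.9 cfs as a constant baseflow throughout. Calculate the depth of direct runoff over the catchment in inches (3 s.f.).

Direct runoff: 0.0, 3.7, 7.3, 13.8, 29.0, 40.2, 33.9, 28.6, 37.9, 24.6, 0.0 cfs; ΣQ_DR = 219.0 cfs.
V = ΣQ_DR · Δt = 219.0 × 1800 s = 3.942 × 10^5 ft³.
Over A = 0.243 mi², depth = V / A = 0.698 in.

d ≈ 0.698 in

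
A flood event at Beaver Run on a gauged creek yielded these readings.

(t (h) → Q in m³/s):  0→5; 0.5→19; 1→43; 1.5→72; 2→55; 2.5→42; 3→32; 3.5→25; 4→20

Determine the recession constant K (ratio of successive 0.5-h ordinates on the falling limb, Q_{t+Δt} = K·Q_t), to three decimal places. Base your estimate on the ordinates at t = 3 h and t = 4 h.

K ≈ 0.791

Using the recession-limb readings at t = 3 h and t = 4 h: Q falls from 32 to 20 m³/s over 2 intervals.
K = (Q₂/Q₁)^(1/2) = (20/32)^(1/2) = 0.791.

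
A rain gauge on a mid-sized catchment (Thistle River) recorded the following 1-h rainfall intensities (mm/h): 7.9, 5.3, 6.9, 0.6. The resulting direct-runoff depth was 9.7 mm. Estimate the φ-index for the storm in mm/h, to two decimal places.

φ ≈ 3.47 mm/h

Only the 3 blocks with intensity above φ contribute runoff: 7.9, 5.3, 6.9 mm/h.
Σ(I−φ)·Δt = d  ⇒  (7.9+5.3+6.9 − 3φ)·1 = 9.7
φ = (20.10 − 9.7/1) / 3 = 3.47 mm/h.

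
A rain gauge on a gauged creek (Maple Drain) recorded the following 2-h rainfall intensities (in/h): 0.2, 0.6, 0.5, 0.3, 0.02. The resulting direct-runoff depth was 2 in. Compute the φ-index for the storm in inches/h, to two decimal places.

φ ≈ 0.15 in/h

Only the 4 blocks with intensity above φ contribute runoff: 0.2, 0.6, 0.5, 0.3 in/h.
Σ(I−φ)·Δt = d  ⇒  (0.2+0.6+0.5+0.3 − 4φ)·2 = 2
φ = (1.600 − 2/2) / 4 = 0.15 in/h.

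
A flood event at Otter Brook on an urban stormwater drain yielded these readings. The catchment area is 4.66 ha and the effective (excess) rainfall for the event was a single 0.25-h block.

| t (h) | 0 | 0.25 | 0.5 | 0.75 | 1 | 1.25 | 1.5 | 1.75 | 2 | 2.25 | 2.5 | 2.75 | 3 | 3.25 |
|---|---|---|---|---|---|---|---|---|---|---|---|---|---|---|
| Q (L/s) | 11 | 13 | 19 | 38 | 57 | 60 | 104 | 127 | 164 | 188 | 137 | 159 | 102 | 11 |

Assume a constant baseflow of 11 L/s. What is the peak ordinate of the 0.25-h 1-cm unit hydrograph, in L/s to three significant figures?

Direct runoff: 0.0, 2.0, 8.0, 27.0, 46.0, 49.0, 93.0, 116.0, 153.0, 177.0, 126.0, 148.0, 91.0, 0.0 L/s; ΣQ_DR = 1036 L/s, peak = 177.0 L/s.
Runoff depth d = ΣQ_DR·Δt / A = 1036 × 900 / (4.66 ha) = 20.01 mm.
The 1-cm UH is the DRH scaled by (10 mm)/d, so U_p = 177.0 × 10/20.01 = 88.5 L/s.

U_p ≈ 88.5 L/s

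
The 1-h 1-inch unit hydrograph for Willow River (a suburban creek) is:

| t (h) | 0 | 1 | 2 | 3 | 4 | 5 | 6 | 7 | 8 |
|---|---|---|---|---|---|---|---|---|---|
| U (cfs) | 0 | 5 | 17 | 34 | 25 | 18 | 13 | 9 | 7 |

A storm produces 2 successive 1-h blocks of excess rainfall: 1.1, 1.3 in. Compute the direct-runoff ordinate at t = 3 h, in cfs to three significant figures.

By discrete convolution, Q_j = Σ (P_i / 1 in) · U_{j−i}.
At t = 3 h (j=3): Q = (1.1/1)·34 + (1.3/1)·17 = 59.5 cfs.

Q ≈ 59.5 cfs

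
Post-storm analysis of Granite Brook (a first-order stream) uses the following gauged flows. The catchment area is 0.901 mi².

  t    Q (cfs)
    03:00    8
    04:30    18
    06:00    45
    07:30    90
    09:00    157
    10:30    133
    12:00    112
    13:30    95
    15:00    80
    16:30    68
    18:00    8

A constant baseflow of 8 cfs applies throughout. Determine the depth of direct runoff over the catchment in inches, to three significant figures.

Direct runoff: 0.0, 10.0, 37.0, 82.0, 149.0, 125.0, 104.0, 87.0, 72.0, 60.0, 0.0 cfs; ΣQ_DR = 726.0 cfs.
V = ΣQ_DR · Δt = 726.0 × 5400 s = 3.920 × 10^6 ft³.
Over A = 0.901 mi², depth = V / A = 1.87 in.

d ≈ 1.87 in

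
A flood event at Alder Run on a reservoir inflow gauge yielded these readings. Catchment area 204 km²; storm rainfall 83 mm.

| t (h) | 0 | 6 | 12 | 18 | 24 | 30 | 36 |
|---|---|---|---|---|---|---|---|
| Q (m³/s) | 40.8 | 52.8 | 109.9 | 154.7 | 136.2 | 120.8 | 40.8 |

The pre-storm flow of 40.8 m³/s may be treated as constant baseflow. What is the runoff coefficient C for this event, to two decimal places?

ΣQ_DR = 370.4 m³/s; V = ΣQ_DR·Δt = 8.001 × 10^6 m³.
Runoff depth d = V / A = 39.22 mm.
C = d / P = 39.22 / 83 = 0.47.

C ≈ 0.47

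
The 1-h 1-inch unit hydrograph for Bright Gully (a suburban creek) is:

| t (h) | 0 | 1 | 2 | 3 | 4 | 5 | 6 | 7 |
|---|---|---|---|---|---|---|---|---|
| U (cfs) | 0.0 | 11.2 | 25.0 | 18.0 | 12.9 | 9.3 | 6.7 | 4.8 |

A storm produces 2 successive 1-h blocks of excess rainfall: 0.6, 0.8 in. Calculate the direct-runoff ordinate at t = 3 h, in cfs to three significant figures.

By discrete convolution, Q_j = Σ (P_i / 1 in) · U_{j−i}.
At t = 3 h (j=3): Q = (0.6/1)·18.0 + (0.8/1)·25.0 = 30.8 cfs.

Q ≈ 30.8 cfs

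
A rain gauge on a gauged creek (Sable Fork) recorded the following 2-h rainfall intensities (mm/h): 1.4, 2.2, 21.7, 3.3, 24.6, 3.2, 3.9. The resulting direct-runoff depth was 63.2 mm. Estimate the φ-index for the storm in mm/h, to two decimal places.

φ ≈ 7.35 mm/h

Only the 2 blocks with intensity above φ contribute runoff: 21.7, 24.6 mm/h.
Σ(I−φ)·Δt = d  ⇒  (21.7+24.6 − 2φ)·2 = 63.2
φ = (46.30 − 63.2/2) / 2 = 7.35 mm/h.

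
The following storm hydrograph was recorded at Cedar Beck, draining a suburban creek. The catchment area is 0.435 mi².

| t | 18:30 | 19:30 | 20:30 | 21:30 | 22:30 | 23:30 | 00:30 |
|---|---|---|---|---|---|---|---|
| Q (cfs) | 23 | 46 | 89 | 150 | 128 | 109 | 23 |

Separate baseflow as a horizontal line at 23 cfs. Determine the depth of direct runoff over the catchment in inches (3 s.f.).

Direct runoff: 0.0, 23.0, 66.0, 127.0, 105.0, 86.0, 0.0 cfs; ΣQ_DR = 407.0 cfs.
V = ΣQ_DR · Δt = 407.0 × 3600 s = 1.465 × 10^6 ft³.
Over A = 0.435 mi², depth = V / A = 1.45 in.

d ≈ 1.45 in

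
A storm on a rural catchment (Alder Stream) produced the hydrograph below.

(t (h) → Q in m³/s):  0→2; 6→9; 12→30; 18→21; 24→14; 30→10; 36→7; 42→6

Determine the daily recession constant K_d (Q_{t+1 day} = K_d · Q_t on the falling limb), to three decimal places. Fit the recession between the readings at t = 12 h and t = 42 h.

K_d ≈ 0.276

Between t = 12 h and t = 42 h the flow falls from 30 to 6 m³/s over 5×6 h = 30 h.
Per-interval ratio K = (6/30)^(1/5) = 0.7248; K_d = K^(24/6) = 0.276.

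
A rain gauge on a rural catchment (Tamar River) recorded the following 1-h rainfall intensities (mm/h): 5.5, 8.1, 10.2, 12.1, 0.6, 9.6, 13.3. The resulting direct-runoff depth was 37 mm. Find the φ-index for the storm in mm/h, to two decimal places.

Only the 6 blocks with intensity above φ contribute runoff: 5.5, 8.1, 10.2, 12.1, 9.6, 13.3 mm/h.
Σ(I−φ)·Δt = d  ⇒  (5.5+8.1+10.2+12.1+9.6+13.3 − 6φ)·1 = 37
φ = (58.80 − 37/1) / 6 = 3.63 mm/h.

φ ≈ 3.63 mm/h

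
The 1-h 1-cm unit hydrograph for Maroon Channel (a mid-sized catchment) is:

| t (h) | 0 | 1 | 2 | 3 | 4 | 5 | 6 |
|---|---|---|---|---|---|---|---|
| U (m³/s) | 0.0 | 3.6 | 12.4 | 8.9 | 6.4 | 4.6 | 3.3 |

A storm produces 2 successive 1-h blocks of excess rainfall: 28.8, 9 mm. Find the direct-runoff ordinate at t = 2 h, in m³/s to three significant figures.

By discrete convolution, Q_j = Σ (P_i / 10 mm) · U_{j−i}.
At t = 2 h (j=2): Q = (28.8/10)·12.4 + (9/10)·3.6 = 39.0 m³/s.

Q ≈ 39.0 m³/s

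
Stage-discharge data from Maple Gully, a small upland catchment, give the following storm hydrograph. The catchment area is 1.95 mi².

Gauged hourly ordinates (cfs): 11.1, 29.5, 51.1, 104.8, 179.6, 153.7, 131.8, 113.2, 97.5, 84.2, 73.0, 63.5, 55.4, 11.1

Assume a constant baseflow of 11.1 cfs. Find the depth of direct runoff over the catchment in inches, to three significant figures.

d ≈ 0.798 in

Direct runoff: 0.0, 18.4, 40.0, 93.7, 168.5, 142.6, 120.7, 102.1, 86.4, 73.1, 61.9, 52.4, 44.3, 0.0 cfs; ΣQ_DR = 1004 cfs.
V = ΣQ_DR · Δt = 1004 × 3600 s = 3.615 × 10^6 ft³.
Over A = 1.95 mi², depth = V / A = 0.798 in.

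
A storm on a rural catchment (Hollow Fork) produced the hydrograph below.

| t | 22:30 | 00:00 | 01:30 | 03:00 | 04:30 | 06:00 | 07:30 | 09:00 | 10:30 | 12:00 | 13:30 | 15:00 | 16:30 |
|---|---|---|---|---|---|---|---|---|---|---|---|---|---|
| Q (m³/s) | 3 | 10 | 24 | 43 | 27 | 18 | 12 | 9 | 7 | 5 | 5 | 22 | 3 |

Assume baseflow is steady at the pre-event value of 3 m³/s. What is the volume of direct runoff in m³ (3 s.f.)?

V ≈ 8.05 × 10^5 m³

Direct-runoff ordinates (Q − Q_b): 0.0, 7.0, 21.0, 40.0, 24.0, 15.0, 9.0, 6.0, 4.0, 2.0, 2.0, 19.0, 0.0 m³/s.
ΣQ_DR = 149.0 m³/s.
With Δt = 1.5 h = 5400 s, V = ΣQ_DR · Δt = 149.0 × 5400 = 8.05 × 10^5 m³.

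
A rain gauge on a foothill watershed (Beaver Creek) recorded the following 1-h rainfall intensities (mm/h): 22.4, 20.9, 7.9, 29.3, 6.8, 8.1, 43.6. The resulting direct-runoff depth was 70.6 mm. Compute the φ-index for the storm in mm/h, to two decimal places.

φ ≈ 11.40 mm/h

Only the 4 blocks with intensity above φ contribute runoff: 22.4, 20.9, 29.3, 43.6 mm/h.
Σ(I−φ)·Δt = d  ⇒  (22.4+20.9+29.3+43.6 − 4φ)·1 = 70.6
φ = (116.2 − 70.6/1) / 4 = 11.40 mm/h.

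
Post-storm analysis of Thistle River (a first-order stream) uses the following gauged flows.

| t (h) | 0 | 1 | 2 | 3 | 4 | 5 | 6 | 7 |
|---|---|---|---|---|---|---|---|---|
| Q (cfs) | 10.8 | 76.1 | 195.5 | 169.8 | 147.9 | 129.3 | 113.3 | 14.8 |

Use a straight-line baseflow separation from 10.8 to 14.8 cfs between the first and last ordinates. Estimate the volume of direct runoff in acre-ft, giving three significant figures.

Direct-runoff ordinates (Q − Q_b): 0.00, 64.73, 183.56, 157.29, 134.81, 115.64, 99.07, 0.00 cfs.
ΣQ_DR = 755.1 cfs.
With Δt = 1 h = 3600 s, V = ΣQ_DR · Δt = 755.1 × 3600 = 2.72 × 10^6 ft³ = 62.4 acre-ft.

V ≈ 62.4 acre-ft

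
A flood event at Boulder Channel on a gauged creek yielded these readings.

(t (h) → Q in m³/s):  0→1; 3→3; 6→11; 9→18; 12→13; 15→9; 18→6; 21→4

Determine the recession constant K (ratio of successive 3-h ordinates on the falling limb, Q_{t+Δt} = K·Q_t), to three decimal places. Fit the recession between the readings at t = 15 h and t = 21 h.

Using the recession-limb readings at t = 15 h and t = 21 h: Q falls from 9 to 4 m³/s over 2 intervals.
K = (Q₂/Q₁)^(1/2) = (4/9)^(1/2) = 0.667.

K ≈ 0.667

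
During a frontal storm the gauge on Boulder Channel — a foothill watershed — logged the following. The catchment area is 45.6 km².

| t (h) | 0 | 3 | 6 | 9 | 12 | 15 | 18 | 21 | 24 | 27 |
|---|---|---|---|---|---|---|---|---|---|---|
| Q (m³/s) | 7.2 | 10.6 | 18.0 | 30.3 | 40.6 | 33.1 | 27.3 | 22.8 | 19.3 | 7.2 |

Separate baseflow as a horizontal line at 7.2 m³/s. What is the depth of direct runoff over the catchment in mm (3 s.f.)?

d ≈ 34.2 mm

Direct runoff: 0.0, 3.4, 10.8, 23.1, 33.4, 25.9, 20.1, 15.6, 12.1, 0.0 m³/s; ΣQ_DR = 144.4 m³/s.
V = ΣQ_DR · Δt = 144.4 × 10800 s = 1.560 × 10^6 m³.
Over A = 45.6 km², depth = V / A = 34.2 mm.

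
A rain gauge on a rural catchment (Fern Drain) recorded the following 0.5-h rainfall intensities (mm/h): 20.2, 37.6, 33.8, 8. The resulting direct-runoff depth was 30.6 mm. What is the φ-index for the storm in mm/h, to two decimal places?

Only the 3 blocks with intensity above φ contribute runoff: 20.2, 37.6, 33.8 mm/h.
Σ(I−φ)·Δt = d  ⇒  (20.2+37.6+33.8 − 3φ)·0.5 = 30.6
φ = (91.60 − 30.6/0.5) / 3 = 10.13 mm/h.

φ ≈ 10.13 mm/h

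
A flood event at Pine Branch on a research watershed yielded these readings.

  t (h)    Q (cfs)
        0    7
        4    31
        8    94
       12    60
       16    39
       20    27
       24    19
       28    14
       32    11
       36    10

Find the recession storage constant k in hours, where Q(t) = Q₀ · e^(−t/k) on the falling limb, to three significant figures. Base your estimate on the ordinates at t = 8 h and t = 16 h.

k ≈ 9.09 h

On the falling limb, Q drops from 94 to 39 cfs between t = 8 h and t = 16 h (Δt = 8 h).
k = −Δt / ln(Q₂/Q₁) = −8 / ln(39/94) = 9.09 h.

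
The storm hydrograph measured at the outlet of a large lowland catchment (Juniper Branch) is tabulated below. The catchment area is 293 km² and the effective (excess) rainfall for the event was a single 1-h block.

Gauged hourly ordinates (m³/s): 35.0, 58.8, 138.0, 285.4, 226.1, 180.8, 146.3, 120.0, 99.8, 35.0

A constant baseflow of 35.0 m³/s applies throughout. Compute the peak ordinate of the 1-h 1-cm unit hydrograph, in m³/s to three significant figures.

Direct runoff: 0.0, 23.8, 103.0, 250.4, 191.1, 145.8, 111.3, 85.0, 64.8, 0.0 m³/s; ΣQ_DR = 975.2 m³/s, peak = 250.4 m³/s.
Runoff depth d = ΣQ_DR·Δt / A = 975.2 × 3600 / (293 km²) = 11.98 mm.
The 1-cm UH is the DRH scaled by (10 mm)/d, so U_p = 250.4 × 10/11.98 = 209 m³/s.

U_p ≈ 209 m³/s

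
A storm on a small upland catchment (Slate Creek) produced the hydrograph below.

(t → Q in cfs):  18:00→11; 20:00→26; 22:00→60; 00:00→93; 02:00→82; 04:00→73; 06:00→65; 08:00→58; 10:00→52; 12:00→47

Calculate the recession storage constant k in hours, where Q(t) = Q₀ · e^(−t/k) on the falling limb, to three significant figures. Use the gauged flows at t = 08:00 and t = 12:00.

k ≈ 19.0 h

On the falling limb, Q drops from 58 to 47 cfs between t = 08:00 and t = 12:00 (Δt = 4 h).
k = −Δt / ln(Q₂/Q₁) = −4 / ln(47/58) = 19.0 h.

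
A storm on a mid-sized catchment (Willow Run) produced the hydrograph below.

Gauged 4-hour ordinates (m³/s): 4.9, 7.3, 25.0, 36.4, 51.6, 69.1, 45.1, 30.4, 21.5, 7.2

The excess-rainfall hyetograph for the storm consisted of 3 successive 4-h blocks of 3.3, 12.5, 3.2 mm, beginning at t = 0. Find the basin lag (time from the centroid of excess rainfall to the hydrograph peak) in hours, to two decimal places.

Centroid of excess rainfall: t_c = Σ P_i·t̄_i / ΣP_i = 5.9789 h (block centres at 2, 6, 10 h).
Hydrograph peak occurs at t = 20 h, so basin lag t_L = 20 − 5.9789 = 14.02 h.

t_L ≈ 14.02 h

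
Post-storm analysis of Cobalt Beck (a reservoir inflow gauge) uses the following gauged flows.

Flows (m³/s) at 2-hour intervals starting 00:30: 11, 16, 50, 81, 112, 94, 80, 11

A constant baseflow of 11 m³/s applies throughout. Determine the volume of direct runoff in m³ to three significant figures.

Direct-runoff ordinates (Q − Q_b): 0.0, 5.0, 39.0, 70.0, 101.0, 83.0, 69.0, 0.0 m³/s.
ΣQ_DR = 367.0 m³/s.
With Δt = 2 h = 7200 s, V = ΣQ_DR · Δt = 367.0 × 7200 = 2.64 × 10^6 m³.

V ≈ 2.64 × 10^6 m³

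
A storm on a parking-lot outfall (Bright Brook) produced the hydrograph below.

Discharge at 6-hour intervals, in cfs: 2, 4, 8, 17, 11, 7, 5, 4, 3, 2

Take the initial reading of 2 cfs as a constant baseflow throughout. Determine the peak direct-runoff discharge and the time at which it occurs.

Q_p = 15.0 cfs at t = 18 h

Subtracting baseflow gives direct-runoff ordinates: 0.0, 2.0, 6.0, 15.0, 9.0, 5.0, 3.0, 2.0, 1.0, 0.0 cfs.
The maximum is 15.0 cfs, occurring at the reading for t = 18 h.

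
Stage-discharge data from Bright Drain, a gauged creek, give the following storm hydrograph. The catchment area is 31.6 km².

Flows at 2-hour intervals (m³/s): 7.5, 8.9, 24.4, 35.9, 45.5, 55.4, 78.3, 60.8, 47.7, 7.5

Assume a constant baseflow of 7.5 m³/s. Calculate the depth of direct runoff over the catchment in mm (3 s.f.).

Direct runoff: 0.0, 1.4, 16.9, 28.4, 38.0, 47.9, 70.8, 53.3, 40.2, 0.0 m³/s; ΣQ_DR = 296.9 m³/s.
V = ΣQ_DR · Δt = 296.9 × 7200 s = 2.138 × 10^6 m³.
Over A = 31.6 km², depth = V / A = 67.6 mm.

d ≈ 67.6 mm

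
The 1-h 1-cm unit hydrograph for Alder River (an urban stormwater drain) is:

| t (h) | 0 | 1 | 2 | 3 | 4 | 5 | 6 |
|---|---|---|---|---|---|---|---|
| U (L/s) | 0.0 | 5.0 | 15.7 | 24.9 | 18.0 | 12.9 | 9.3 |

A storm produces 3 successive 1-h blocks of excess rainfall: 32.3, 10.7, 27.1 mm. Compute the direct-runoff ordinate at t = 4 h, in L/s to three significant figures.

Q ≈ 127 L/s

By discrete convolution, Q_j = Σ (P_i / 10 mm) · U_{j−i}.
At t = 4 h (j=4): Q = (32.3/10)·18.0 + (10.7/10)·24.9 + (27.1/10)·15.7 = 127 L/s.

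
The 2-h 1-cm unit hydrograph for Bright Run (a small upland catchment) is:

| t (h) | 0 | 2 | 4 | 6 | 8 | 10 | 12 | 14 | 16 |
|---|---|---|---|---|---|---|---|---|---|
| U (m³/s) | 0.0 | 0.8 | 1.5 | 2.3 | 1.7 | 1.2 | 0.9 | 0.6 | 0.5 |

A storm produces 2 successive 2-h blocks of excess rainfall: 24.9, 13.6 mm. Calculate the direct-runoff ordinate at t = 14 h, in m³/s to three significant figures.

By discrete convolution, Q_j = Σ (P_i / 10 mm) · U_{j−i}.
At t = 14 h (j=7): Q = (24.9/10)·0.6 + (13.6/10)·0.9 = 2.72 m³/s.

Q ≈ 2.72 m³/s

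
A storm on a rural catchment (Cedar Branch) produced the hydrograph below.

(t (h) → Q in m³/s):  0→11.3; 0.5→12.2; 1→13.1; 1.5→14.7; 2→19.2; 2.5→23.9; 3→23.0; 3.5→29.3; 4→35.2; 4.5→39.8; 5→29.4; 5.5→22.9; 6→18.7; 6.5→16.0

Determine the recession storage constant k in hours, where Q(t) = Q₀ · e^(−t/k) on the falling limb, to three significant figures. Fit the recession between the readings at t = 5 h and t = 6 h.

k ≈ 2.21 h

On the falling limb, Q drops from 29.4 to 18.7 m³/s between t = 5 h and t = 6 h (Δt = 1 h).
k = −Δt / ln(Q₂/Q₁) = −1 / ln(18.7/29.4) = 2.21 h.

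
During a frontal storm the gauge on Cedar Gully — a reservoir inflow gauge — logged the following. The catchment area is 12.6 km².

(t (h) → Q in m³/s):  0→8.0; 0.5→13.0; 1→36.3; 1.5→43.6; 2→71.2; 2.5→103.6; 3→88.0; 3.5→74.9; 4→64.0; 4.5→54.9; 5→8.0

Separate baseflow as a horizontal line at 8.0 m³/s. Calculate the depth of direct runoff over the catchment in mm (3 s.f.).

d ≈ 68.2 mm

Direct runoff: 0.0, 5.0, 28.3, 35.6, 63.2, 95.6, 80.0, 66.9, 56.0, 46.9, 0.0 m³/s; ΣQ_DR = 477.5 m³/s.
V = ΣQ_DR · Δt = 477.5 × 1800 s = 8.595 × 10^5 m³.
Over A = 12.6 km², depth = V / A = 68.2 mm.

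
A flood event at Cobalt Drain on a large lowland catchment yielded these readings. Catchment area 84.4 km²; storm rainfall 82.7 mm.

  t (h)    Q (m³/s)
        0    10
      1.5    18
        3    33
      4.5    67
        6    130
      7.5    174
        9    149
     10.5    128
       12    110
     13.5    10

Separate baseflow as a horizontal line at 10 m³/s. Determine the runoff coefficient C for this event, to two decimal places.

C ≈ 0.56

ΣQ_DR = 729.0 m³/s; V = ΣQ_DR·Δt = 3.937 × 10^6 m³.
Runoff depth d = V / A = 46.64 mm.
C = d / P = 46.64 / 82.7 = 0.56.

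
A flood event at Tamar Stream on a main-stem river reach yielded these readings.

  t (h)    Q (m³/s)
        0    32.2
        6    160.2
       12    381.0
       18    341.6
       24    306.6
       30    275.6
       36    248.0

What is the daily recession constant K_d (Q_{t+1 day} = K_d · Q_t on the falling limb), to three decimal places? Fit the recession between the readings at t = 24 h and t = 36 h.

K_d ≈ 0.654

Between t = 24 h and t = 36 h the flow falls from 306.6 to 248.0 m³/s over 2×6 h = 12 h.
Per-interval ratio K = (248.0/306.6)^(1/2) = 0.8994; K_d = K^(24/6) = 0.654.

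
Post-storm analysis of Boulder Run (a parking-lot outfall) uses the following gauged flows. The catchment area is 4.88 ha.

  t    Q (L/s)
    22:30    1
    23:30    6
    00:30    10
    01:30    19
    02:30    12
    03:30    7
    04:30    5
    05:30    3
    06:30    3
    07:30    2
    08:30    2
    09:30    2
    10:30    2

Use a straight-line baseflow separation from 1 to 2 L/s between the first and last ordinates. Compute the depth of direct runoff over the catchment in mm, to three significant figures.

d ≈ 4.02 mm

Direct runoff: 0.00, 4.92, 8.83, 17.75, 10.67, 5.58, 3.50, 1.42, 1.33, 0.25, 0.17, 0.08, 0.00 L/s; ΣQ_DR = 54.50 L/s.
V = ΣQ_DR · Δt = 54.50 × 3600 s = 1.962 × 10^5 L.
Over A = 4.88 ha, depth = V / A = 4.02 mm.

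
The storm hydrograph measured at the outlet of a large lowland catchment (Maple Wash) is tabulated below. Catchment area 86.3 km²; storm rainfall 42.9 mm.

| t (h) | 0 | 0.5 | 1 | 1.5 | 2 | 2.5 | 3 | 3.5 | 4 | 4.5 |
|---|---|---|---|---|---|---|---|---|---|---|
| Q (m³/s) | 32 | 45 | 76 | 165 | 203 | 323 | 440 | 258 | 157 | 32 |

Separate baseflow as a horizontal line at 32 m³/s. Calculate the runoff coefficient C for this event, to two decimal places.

C ≈ 0.69

ΣQ_DR = 1411 m³/s; V = ΣQ_DR·Δt = 2.540 × 10^6 m³.
Runoff depth d = V / A = 29.43 mm.
C = d / P = 29.43 / 42.9 = 0.69.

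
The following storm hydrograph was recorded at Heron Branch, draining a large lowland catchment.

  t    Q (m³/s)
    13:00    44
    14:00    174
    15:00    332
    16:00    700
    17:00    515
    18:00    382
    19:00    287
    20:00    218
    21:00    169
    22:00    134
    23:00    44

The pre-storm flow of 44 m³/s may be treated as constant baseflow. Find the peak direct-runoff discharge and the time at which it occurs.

Subtracting baseflow gives direct-runoff ordinates: 0.0, 130.0, 288.0, 656.0, 471.0, 338.0, 243.0, 174.0, 125.0, 90.0, 0.0 m³/s.
The maximum is 656.0 m³/s, occurring at the reading for t = 16:00.

Q_p = 656.0 m³/s at t = 16:00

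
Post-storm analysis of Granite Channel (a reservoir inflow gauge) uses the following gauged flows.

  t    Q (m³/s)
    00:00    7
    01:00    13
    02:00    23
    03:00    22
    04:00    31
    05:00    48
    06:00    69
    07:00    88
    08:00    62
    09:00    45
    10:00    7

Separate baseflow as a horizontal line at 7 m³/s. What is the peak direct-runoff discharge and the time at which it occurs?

Q_p = 81.0 m³/s at t = 07:00

Subtracting baseflow gives direct-runoff ordinates: 0.0, 6.0, 16.0, 15.0, 24.0, 41.0, 62.0, 81.0, 55.0, 38.0, 0.0 m³/s.
The maximum is 81.0 m³/s, occurring at the reading for t = 07:00.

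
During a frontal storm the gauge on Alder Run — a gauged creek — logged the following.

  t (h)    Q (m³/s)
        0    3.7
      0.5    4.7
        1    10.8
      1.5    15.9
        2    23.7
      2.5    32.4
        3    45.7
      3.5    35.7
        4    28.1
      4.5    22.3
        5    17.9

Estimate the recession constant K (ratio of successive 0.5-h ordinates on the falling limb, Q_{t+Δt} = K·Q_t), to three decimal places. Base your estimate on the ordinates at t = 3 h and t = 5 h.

Using the recession-limb readings at t = 3 h and t = 5 h: Q falls from 45.7 to 17.9 m³/s over 4 intervals.
K = (Q₂/Q₁)^(1/4) = (17.9/45.7)^(1/4) = 0.791.

K ≈ 0.791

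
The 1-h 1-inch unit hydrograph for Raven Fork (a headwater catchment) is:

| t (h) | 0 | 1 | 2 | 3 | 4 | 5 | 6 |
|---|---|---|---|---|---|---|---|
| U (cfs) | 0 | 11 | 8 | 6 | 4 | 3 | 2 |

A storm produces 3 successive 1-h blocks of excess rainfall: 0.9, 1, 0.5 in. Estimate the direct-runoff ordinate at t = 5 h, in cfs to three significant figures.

Q ≈ 9.70 cfs

By discrete convolution, Q_j = Σ (P_i / 1 in) · U_{j−i}.
At t = 5 h (j=5): Q = (0.9/1)·3 + (1/1)·4 + (0.5/1)·6 = 9.70 cfs.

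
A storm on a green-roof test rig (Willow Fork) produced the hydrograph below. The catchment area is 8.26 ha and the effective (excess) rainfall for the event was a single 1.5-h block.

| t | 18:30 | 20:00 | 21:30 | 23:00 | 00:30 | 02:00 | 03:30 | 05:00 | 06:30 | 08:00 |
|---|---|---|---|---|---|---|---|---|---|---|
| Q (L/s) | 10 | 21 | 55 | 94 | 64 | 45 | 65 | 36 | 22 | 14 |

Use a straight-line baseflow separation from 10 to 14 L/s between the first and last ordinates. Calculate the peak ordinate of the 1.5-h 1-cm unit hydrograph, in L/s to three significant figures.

Direct runoff: 0.00, 10.56, 44.11, 82.67, 52.22, 32.78, 52.33, 22.89, 8.44, 0.00 L/s; ΣQ_DR = 306.0 L/s, peak = 82.67 L/s.
Runoff depth d = ΣQ_DR·Δt / A = 306.0 × 5400 / (8.26 ha) = 20.00 mm.
The 1-cm UH is the DRH scaled by (10 mm)/d, so U_p = 82.67 × 10/20.00 = 41.3 L/s.

U_p ≈ 41.3 L/s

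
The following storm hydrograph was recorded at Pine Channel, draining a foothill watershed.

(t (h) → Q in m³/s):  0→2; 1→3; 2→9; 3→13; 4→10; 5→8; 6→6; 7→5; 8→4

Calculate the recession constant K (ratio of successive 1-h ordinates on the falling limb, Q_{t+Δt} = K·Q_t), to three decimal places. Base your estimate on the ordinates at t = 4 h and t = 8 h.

Using the recession-limb readings at t = 4 h and t = 8 h: Q falls from 10 to 4 m³/s over 4 intervals.
K = (Q₂/Q₁)^(1/4) = (4/10)^(1/4) = 0.795.

K ≈ 0.795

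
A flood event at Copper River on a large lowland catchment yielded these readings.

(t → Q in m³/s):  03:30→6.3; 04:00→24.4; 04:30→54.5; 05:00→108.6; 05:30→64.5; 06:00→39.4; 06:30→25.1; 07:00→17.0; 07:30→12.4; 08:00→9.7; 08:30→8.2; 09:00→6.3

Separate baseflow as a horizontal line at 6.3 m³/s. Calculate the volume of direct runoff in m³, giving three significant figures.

V ≈ 5.41 × 10^5 m³

Direct-runoff ordinates (Q − Q_b): 0.0, 18.1, 48.2, 102.3, 58.2, 33.1, 18.8, 10.7, 6.1, 3.4, 1.9, 0.0 m³/s.
ΣQ_DR = 300.8 m³/s.
With Δt = 0.5 h = 1800 s, V = ΣQ_DR · Δt = 300.8 × 1800 = 5.41 × 10^5 m³.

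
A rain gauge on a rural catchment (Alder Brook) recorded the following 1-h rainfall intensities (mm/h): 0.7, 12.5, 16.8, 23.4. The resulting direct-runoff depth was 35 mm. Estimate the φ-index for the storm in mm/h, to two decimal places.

Only the 3 blocks with intensity above φ contribute runoff: 12.5, 16.8, 23.4 mm/h.
Σ(I−φ)·Δt = d  ⇒  (12.5+16.8+23.4 − 3φ)·1 = 35
φ = (52.70 − 35/1) / 3 = 5.90 mm/h.

φ ≈ 5.90 mm/h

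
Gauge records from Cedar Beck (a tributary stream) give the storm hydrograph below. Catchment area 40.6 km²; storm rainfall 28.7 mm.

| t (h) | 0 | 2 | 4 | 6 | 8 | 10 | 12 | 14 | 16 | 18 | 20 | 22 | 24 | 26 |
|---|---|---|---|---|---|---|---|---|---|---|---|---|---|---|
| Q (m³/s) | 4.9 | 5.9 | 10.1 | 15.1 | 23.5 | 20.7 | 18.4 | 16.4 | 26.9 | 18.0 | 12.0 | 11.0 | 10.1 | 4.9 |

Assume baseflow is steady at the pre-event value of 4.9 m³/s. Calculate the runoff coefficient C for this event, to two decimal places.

ΣQ_DR = 129.3 m³/s; V = ΣQ_DR·Δt = 9.310 × 10^5 m³.
Runoff depth d = V / A = 22.93 mm.
C = d / P = 22.93 / 28.7 = 0.80.

C ≈ 0.80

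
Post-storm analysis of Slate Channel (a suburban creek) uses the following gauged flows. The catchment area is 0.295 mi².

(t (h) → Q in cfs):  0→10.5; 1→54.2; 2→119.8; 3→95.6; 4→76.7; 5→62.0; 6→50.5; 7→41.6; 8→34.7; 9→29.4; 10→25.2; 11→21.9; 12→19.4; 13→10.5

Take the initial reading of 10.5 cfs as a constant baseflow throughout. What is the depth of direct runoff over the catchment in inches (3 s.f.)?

Direct runoff: 0.0, 43.7, 109.3, 85.1, 66.2, 51.5, 40.0, 31.1, 24.2, 18.9, 14.7, 11.4, 8.9, 0.0 cfs; ΣQ_DR = 505.0 cfs.
V = ΣQ_DR · Δt = 505.0 × 3600 s = 1.818 × 10^6 ft³.
Over A = 0.295 mi², depth = V / A = 2.65 in.

d ≈ 2.65 in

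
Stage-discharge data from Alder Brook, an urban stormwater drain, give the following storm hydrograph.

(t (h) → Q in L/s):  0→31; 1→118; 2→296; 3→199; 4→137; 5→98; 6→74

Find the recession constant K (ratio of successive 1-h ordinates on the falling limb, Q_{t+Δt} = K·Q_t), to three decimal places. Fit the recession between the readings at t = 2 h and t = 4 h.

Using the recession-limb readings at t = 2 h and t = 4 h: Q falls from 296 to 137 L/s over 2 intervals.
K = (Q₂/Q₁)^(1/2) = (137/296)^(1/2) = 0.680.

K ≈ 0.680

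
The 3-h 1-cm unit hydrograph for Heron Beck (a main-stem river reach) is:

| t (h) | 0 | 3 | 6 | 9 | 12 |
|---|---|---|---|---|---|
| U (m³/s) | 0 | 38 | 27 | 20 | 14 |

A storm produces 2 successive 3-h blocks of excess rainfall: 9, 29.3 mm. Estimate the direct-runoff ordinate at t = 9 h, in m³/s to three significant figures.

Q ≈ 97.1 m³/s

By discrete convolution, Q_j = Σ (P_i / 10 mm) · U_{j−i}.
At t = 9 h (j=3): Q = (9/10)·20 + (29.3/10)·27 = 97.1 m³/s.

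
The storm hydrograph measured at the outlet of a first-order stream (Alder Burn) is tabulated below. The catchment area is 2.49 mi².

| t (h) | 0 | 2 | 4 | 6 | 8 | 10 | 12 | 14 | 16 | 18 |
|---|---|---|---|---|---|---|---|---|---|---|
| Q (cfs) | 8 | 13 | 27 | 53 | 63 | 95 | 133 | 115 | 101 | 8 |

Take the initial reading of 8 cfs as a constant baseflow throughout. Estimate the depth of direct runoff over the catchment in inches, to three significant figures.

d ≈ 0.667 in

Direct runoff: 0.0, 5.0, 19.0, 45.0, 55.0, 87.0, 125.0, 107.0, 93.0, 0.0 cfs; ΣQ_DR = 536.0 cfs.
V = ΣQ_DR · Δt = 536.0 × 7200 s = 3.859 × 10^6 ft³.
Over A = 2.49 mi², depth = V / A = 0.667 in.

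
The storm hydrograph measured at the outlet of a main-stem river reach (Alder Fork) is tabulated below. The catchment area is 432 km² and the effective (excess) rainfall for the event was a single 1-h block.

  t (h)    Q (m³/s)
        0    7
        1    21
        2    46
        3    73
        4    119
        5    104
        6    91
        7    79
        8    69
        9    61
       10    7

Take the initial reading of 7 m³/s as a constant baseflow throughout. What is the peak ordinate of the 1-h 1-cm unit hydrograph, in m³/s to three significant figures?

U_p ≈ 224 m³/s

Direct runoff: 0.0, 14.0, 39.0, 66.0, 112.0, 97.0, 84.0, 72.0, 62.0, 54.0, 0.0 m³/s; ΣQ_DR = 600.0 m³/s, peak = 112.0 m³/s.
Runoff depth d = ΣQ_DR·Δt / A = 600.0 × 3600 / (432 km²) = 5.000 mm.
The 1-cm UH is the DRH scaled by (10 mm)/d, so U_p = 112.0 × 10/5.000 = 224 m³/s.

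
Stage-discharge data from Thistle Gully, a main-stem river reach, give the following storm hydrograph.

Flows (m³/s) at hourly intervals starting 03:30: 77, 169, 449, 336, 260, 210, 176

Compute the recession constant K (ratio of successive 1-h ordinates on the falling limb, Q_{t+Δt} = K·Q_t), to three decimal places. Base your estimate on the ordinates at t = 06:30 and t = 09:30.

Using the recession-limb readings at t = 06:30 and t = 09:30: Q falls from 336 to 176 m³/s over 3 intervals.
K = (Q₂/Q₁)^(1/3) = (176/336)^(1/3) = 0.806.

K ≈ 0.806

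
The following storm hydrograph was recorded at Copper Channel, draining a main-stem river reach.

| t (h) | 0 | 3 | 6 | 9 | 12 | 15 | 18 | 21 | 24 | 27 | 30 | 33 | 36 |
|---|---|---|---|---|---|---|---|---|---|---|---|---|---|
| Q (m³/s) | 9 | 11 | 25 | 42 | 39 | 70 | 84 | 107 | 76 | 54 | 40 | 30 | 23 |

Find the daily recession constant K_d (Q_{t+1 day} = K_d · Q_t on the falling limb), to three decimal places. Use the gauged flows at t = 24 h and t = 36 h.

K_d ≈ 0.092

Between t = 24 h and t = 36 h the flow falls from 76 to 23 m³/s over 4×3 h = 12 h.
Per-interval ratio K = (23/76)^(1/4) = 0.7417; K_d = K^(24/3) = 0.092.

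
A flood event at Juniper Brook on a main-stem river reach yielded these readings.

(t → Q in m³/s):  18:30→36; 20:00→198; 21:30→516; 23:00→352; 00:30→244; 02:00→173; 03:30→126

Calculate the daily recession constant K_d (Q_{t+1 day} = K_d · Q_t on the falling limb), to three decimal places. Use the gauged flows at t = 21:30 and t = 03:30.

Between t = 21:30 and t = 03:30 the flow falls from 516 to 126 m³/s over 4×1.5 h = 6 h.
Per-interval ratio K = (126/516)^(1/4) = 0.7030; K_d = K^(24/1.5) = 0.004.

K_d ≈ 0.004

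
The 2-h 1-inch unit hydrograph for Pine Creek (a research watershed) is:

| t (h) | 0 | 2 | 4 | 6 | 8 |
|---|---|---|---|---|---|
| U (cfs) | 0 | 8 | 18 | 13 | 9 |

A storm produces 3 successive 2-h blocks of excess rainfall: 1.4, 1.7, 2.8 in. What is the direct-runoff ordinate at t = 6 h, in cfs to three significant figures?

Q ≈ 71.2 cfs

By discrete convolution, Q_j = Σ (P_i / 1 in) · U_{j−i}.
At t = 6 h (j=3): Q = (1.4/1)·13 + (1.7/1)·18 + (2.8/1)·8 = 71.2 cfs.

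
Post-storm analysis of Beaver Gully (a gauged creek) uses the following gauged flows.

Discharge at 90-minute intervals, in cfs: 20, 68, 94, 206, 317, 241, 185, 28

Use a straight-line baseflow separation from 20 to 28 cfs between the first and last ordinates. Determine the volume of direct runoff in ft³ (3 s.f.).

V ≈ 5.22 × 10^6 ft³

Direct-runoff ordinates (Q − Q_b): 0.00, 46.86, 71.71, 182.57, 292.43, 215.29, 158.14, 0.00 cfs.
ΣQ_DR = 967.0 cfs.
With Δt = 1.5 h = 5400 s, V = ΣQ_DR · Δt = 967.0 × 5400 = 5.22 × 10^6 ft³.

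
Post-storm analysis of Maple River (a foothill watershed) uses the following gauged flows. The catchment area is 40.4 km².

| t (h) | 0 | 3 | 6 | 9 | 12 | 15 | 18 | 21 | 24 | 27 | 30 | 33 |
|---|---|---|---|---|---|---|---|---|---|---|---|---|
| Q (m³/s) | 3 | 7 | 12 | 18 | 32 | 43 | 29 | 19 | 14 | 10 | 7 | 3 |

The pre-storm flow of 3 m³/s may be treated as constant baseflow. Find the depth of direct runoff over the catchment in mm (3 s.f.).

Direct runoff: 0.0, 4.0, 9.0, 15.0, 29.0, 40.0, 26.0, 16.0, 11.0, 7.0, 4.0, 0.0 m³/s; ΣQ_DR = 161.0 m³/s.
V = ΣQ_DR · Δt = 161.0 × 10800 s = 1.739 × 10^6 m³.
Over A = 40.4 km², depth = V / A = 43.0 mm.

d ≈ 43.0 mm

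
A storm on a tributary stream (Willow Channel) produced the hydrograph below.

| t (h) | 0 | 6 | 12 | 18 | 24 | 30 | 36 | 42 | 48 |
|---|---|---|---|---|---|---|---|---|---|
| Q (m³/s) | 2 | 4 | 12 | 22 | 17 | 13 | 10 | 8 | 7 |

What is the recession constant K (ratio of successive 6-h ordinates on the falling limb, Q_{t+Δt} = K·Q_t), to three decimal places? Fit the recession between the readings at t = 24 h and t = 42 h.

Using the recession-limb readings at t = 24 h and t = 42 h: Q falls from 17 to 8 m³/s over 3 intervals.
K = (Q₂/Q₁)^(1/3) = (8/17)^(1/3) = 0.778.

K ≈ 0.778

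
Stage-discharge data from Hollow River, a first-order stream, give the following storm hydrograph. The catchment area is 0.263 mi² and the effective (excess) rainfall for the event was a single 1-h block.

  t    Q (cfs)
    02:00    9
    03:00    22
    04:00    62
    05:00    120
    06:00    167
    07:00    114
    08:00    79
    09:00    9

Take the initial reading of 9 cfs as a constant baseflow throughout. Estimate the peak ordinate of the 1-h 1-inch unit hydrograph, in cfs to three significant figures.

U_p ≈ 52.6 cfs

Direct runoff: 0.0, 13.0, 53.0, 111.0, 158.0, 105.0, 70.0, 0.0 cfs; ΣQ_DR = 510.0 cfs, peak = 158.0 cfs.
Runoff depth d = ΣQ_DR·Δt / A = 510.0 × 3600 / (0.263 mi²) = 3.005 in.
The 1-inch UH is the DRH scaled by (1 in)/d, so U_p = 158.0 × 1/3.005 = 52.6 cfs.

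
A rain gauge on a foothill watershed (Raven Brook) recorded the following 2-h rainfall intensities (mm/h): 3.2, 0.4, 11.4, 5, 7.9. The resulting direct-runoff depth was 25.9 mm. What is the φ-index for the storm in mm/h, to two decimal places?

Only the 3 blocks with intensity above φ contribute runoff: 11.4, 5, 7.9 mm/h.
Σ(I−φ)·Δt = d  ⇒  (11.4+5+7.9 − 3φ)·2 = 25.9
φ = (24.30 − 25.9/2) / 3 = 3.78 mm/h.

φ ≈ 3.78 mm/h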